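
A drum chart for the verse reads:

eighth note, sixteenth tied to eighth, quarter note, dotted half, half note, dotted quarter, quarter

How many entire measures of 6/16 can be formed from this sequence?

One bar of 6/16 = 6 sixteenth notes.
Express everything in sixteenth notes: eighth note = 2; sixteenth tied to eighth (sixteenth + eighth) = 3; quarter note = 4; dotted half = 12; half note = 8; dotted quarter = 6; quarter = 4.
Adding: 2 + 3 + 4 + 12 + 8 + 6 + 4 = 39.
39 ÷ 6 = 6 complete bars with 3 left over.

6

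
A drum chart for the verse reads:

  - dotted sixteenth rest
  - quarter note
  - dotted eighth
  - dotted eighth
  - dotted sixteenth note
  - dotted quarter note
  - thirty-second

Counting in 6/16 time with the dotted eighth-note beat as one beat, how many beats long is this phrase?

One dotted eighth-note beat = 6 thirty-second notes.
In thirty-second notes: dotted sixteenth rest = 3; quarter note = 8; dotted eighth = 6; dotted eighth = 6; dotted sixteenth note = 3; dotted quarter note = 12; thirty-second = 1.
Altogether 3 + 8 + 6 + 6 + 3 + 12 + 1 = 39.
39 ÷ 6 = 6.5 beats.

6.5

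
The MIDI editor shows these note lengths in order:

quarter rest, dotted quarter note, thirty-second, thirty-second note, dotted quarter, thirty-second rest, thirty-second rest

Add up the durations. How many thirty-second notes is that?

In thirty-second notes: quarter rest = 8; dotted quarter note = 12; thirty-second = 1; thirty-second note = 1; dotted quarter = 12; thirty-second rest = 1; thirty-second rest = 1.
Altogether 8 + 12 + 1 + 1 + 12 + 1 + 1 = 36 thirty-second notes.

36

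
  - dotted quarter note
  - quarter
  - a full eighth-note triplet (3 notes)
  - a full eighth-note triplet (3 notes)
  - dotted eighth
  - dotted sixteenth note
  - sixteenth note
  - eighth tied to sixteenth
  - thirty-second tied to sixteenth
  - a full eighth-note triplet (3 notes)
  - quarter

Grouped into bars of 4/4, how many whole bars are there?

One bar of 4/4 = 32 thirty-second notes.
Convert each value to thirty-second notes: dotted quarter note = 12; quarter = 8; a full eighth-note triplet (3 notes) (three triplet eighths span one quarter) = 8; a full eighth-note triplet (3 notes) (three triplet eighths span one quarter) = 8; dotted eighth = 6; dotted sixteenth note = 3; sixteenth note = 2; eighth tied to sixteenth (eighth + sixteenth) = 6; thirty-second tied to sixteenth (thirty-second + sixteenth) = 3; a full eighth-note triplet (3 notes) (three triplet eighths span one quarter) = 8; quarter = 8.
Adding: 12 + 8 + 8 + 8 + 6 + 3 + 2 + 6 + 3 + 8 + 8 = 72.
72 ÷ 32 = 2 complete bars with 8 left over.

2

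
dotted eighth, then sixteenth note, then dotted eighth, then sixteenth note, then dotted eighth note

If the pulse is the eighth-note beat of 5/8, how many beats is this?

One eighth-note beat = 2 sixteenth notes.
In sixteenth notes: dotted eighth = 3; sixteenth note = 1; dotted eighth = 3; sixteenth note = 1; dotted eighth note = 3.
Sum: 3 + 1 + 3 + 1 + 3 = 11.
11 ÷ 2 = 5.5 beats.

5.5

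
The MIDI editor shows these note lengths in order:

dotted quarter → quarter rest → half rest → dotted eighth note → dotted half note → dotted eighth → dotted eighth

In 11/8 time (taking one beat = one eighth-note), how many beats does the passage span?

19.5

One eighth-note beat = 2 sixteenth notes.
Working in sixteenth notes: dotted quarter = 6; quarter rest = 4; half rest = 8; dotted eighth note = 3; dotted half note = 12; dotted eighth = 3; dotted eighth = 3.
Altogether 6 + 4 + 8 + 3 + 12 + 3 + 3 = 39.
39 ÷ 2 = 19.5 beats.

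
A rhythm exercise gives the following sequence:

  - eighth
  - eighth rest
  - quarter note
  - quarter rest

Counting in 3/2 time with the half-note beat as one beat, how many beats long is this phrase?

1.5

One half-note beat = 4 eighth notes.
Express everything in eighth notes: eighth = 1; eighth rest = 1; quarter note = 2; quarter rest = 2.
Total: 1 + 1 + 2 + 2 = 6.
6 ÷ 4 = 1.5 beats.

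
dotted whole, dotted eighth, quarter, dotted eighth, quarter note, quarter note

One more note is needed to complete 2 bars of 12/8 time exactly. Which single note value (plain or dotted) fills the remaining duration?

2 bars of 12/8 = 48 sixteenth notes.
Each duration in sixteenth notes: dotted whole = 24; dotted eighth = 3; quarter = 4; dotted eighth = 3; quarter note = 4; quarter note = 4.
Altogether 24 + 3 + 4 + 3 + 4 + 4 = 42.
Remaining: 48 − 42 = 6 sixteenth notes, which is a dotted quarter note.

dotted quarter note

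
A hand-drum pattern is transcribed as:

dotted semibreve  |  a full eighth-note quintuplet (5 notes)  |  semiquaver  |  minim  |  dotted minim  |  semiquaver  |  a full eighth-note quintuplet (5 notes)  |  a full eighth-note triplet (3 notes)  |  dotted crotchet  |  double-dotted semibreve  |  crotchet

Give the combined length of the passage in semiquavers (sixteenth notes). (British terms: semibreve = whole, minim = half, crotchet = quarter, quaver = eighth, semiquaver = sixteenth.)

104

Express everything in sixteenth notes: dotted semibreve = 24; a full eighth-note quintuplet (5 notes) (five quintuplet eighths span one half) = 8; semiquaver = 1; minim = 8; dotted minim = 12; semiquaver = 1; a full eighth-note quintuplet (5 notes) (five quintuplet eighths span one half) = 8; a full eighth-note triplet (3 notes) (three triplet eighths span one quarter) = 4; dotted crotchet = 6; double-dotted semibreve = 28; crotchet = 4.
Adding: 24 + 8 + 1 + 8 + 12 + 1 + 8 + 4 + 6 + 28 + 4 = 104 sixteenth notes.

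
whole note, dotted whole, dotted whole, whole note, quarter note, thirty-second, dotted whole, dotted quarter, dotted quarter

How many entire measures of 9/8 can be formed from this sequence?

6

One bar of 9/8 = 36 thirty-second notes.
Working in thirty-second notes: whole note = 32; dotted whole = 48; dotted whole = 48; whole note = 32; quarter note = 8; thirty-second = 1; dotted whole = 48; dotted quarter = 12; dotted quarter = 12.
Altogether 32 + 48 + 48 + 32 + 8 + 1 + 48 + 12 + 12 = 241.
241 ÷ 36 = 6 complete bars with 25 left over.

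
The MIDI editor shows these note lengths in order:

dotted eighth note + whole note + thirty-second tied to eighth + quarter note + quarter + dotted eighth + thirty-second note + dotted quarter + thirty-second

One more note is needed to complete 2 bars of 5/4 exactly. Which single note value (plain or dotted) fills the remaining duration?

thirty-second note

2 bars of 5/4 = 80 thirty-second notes.
Express everything in thirty-second notes: dotted eighth note = 6; whole note = 32; thirty-second tied to eighth (thirty-second + eighth) = 5; quarter note = 8; quarter = 8; dotted eighth = 6; thirty-second note = 1; dotted quarter = 12; thirty-second = 1.
Altogether 6 + 32 + 5 + 8 + 8 + 6 + 1 + 12 + 1 = 79.
Remaining: 80 − 79 = 1 thirty-second note, which is a thirty-second note.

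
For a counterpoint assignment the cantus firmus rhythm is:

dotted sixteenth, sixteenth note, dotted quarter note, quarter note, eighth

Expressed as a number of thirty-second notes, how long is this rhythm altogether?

Express everything in thirty-second notes: dotted sixteenth = 3; sixteenth note = 2; dotted quarter note = 12; quarter note = 8; eighth = 4.
Altogether 3 + 2 + 12 + 8 + 4 = 29 thirty-second notes.

29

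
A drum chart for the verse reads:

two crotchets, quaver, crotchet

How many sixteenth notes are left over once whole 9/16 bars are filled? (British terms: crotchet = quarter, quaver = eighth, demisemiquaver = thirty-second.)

One bar of 9/16 = 9 sixteenth notes.
Each duration in sixteenth notes: crotchet = 4; crotchet = 4; quaver = 2; crotchet = 4.
Adding: 4 + 4 + 2 + 4 = 14.
14 ÷ 9 = 1 complete bar with 5 sixteenth notes remaining.

5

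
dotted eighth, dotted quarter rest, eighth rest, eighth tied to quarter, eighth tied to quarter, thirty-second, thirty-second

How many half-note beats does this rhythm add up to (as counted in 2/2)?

One half-note beat = 16 thirty-second notes.
In thirty-second notes: dotted eighth = 6; dotted quarter rest = 12; eighth rest = 4; eighth tied to quarter (eighth + quarter) = 12; eighth tied to quarter (eighth + quarter) = 12; thirty-second = 1; thirty-second = 1.
Sum: 6 + 12 + 4 + 12 + 12 + 1 + 1 = 48.
48 ÷ 16 = 3 beats.

3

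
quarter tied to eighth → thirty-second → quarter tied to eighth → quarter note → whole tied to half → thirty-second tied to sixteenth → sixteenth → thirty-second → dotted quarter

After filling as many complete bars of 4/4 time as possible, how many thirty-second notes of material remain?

3

One bar of 4/4 = 32 thirty-second notes.
Convert each value to thirty-second notes: quarter tied to eighth (quarter + eighth) = 12; thirty-second = 1; quarter tied to eighth (quarter + eighth) = 12; quarter note = 8; whole tied to half (whole + half) = 48; thirty-second tied to sixteenth (thirty-second + sixteenth) = 3; sixteenth = 2; thirty-second = 1; dotted quarter = 12.
Adding: 12 + 1 + 12 + 8 + 48 + 3 + 2 + 1 + 12 = 99.
99 ÷ 32 = 3 complete bars with 3 thirty-second notes remaining.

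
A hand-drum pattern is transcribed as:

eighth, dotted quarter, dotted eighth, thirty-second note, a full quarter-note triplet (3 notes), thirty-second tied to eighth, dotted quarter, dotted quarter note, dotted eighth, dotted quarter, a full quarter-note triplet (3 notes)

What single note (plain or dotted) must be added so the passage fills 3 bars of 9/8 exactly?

3 bars of 9/8 = 108 thirty-second notes.
In thirty-second notes: eighth = 4; dotted quarter = 12; dotted eighth = 6; thirty-second note = 1; a full quarter-note triplet (3 notes) (three triplet quarters span one half) = 16; thirty-second tied to eighth (thirty-second + eighth) = 5; dotted quarter = 12; dotted quarter note = 12; dotted eighth = 6; dotted quarter = 12; a full quarter-note triplet (3 notes) (three triplet quarters span one half) = 16.
Adding: 4 + 12 + 6 + 1 + 16 + 5 + 12 + 12 + 6 + 12 + 16 = 102.
Remaining: 108 − 102 = 6 thirty-second notes, which is a dotted eighth note.

dotted eighth note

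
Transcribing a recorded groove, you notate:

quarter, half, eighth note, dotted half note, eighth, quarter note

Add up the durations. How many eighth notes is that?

16

In eighth notes: quarter = 2; half = 4; eighth note = 1; dotted half note = 6; eighth = 1; quarter note = 2.
Adding: 2 + 4 + 1 + 6 + 1 + 2 = 16 eighth notes.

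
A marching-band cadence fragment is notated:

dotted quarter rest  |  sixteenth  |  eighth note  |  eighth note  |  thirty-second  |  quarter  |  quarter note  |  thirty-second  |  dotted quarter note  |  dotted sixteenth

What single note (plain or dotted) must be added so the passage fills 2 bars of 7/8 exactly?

2 bars of 7/8 = 56 thirty-second notes.
Working in thirty-second notes: dotted quarter rest = 12; sixteenth = 2; eighth note = 4; eighth note = 4; thirty-second = 1; quarter = 8; quarter note = 8; thirty-second = 1; dotted quarter note = 12; dotted sixteenth = 3.
Sum: 12 + 2 + 4 + 4 + 1 + 8 + 8 + 1 + 12 + 3 = 55.
Remaining: 56 − 55 = 1 thirty-second note, which is a thirty-second note.

thirty-second note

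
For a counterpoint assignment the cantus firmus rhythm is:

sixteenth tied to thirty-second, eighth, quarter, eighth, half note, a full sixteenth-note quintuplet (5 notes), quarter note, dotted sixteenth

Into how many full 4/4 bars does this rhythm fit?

1

One bar of 4/4 = 32 thirty-second notes.
In thirty-second notes: sixteenth tied to thirty-second (sixteenth + thirty-second) = 3; eighth = 4; quarter = 8; eighth = 4; half note = 16; a full sixteenth-note quintuplet (5 notes) (five quintuplet sixteenths span one quarter) = 8; quarter note = 8; dotted sixteenth = 3.
Altogether 3 + 4 + 8 + 4 + 16 + 8 + 8 + 3 = 54.
54 ÷ 32 = 1 complete bar with 22 left over.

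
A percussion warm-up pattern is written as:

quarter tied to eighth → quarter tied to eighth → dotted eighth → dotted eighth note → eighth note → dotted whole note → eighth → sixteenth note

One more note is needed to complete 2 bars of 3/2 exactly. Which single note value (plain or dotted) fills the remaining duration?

2 bars of 3/2 = 48 sixteenth notes.
Each duration in sixteenth notes: quarter tied to eighth (quarter + eighth) = 6; quarter tied to eighth (quarter + eighth) = 6; dotted eighth = 3; dotted eighth note = 3; eighth note = 2; dotted whole note = 24; eighth = 2; sixteenth note = 1.
Adding: 6 + 6 + 3 + 3 + 2 + 24 + 2 + 1 = 47.
Remaining: 48 − 47 = 1 sixteenth note, which is a sixteenth note.

sixteenth note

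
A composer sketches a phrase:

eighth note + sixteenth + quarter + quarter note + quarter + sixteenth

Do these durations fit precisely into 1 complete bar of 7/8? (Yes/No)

No

One bar of 7/8 = 14 sixteenth notes.
Each duration in sixteenth notes: eighth note = 2; sixteenth = 1; quarter = 4; quarter note = 4; quarter = 4; sixteenth = 1.
Altogether 2 + 1 + 4 + 4 + 4 + 1 = 16.
16 exceeds 14, so the answer is No.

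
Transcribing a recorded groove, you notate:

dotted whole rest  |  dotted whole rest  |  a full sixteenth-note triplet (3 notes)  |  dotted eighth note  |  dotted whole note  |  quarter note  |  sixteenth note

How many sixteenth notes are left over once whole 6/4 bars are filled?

One bar of 6/4 = 24 sixteenth notes.
Express everything in sixteenth notes: dotted whole rest = 24; dotted whole rest = 24; a full sixteenth-note triplet (3 notes) (three triplet sixteenths span one eighth) = 2; dotted eighth note = 3; dotted whole note = 24; quarter note = 4; sixteenth note = 1.
Altogether 24 + 24 + 2 + 3 + 24 + 4 + 1 = 82.
82 ÷ 24 = 3 complete bars with 10 sixteenth notes remaining.

10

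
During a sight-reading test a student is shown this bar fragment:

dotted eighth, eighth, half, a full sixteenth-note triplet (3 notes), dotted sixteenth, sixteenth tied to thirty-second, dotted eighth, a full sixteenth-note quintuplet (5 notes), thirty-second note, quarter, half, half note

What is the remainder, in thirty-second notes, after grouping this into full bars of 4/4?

One bar of 4/4 = 32 thirty-second notes.
In thirty-second notes: dotted eighth = 6; eighth = 4; half = 16; a full sixteenth-note triplet (3 notes) (three triplet sixteenths span one eighth) = 4; dotted sixteenth = 3; sixteenth tied to thirty-second (sixteenth + thirty-second) = 3; dotted eighth = 6; a full sixteenth-note quintuplet (5 notes) (five quintuplet sixteenths span one quarter) = 8; thirty-second note = 1; quarter = 8; half = 16; half note = 16.
Total: 6 + 4 + 16 + 4 + 3 + 3 + 6 + 8 + 1 + 8 + 16 + 16 = 91.
91 ÷ 32 = 2 complete bars with 27 thirty-second notes remaining.

27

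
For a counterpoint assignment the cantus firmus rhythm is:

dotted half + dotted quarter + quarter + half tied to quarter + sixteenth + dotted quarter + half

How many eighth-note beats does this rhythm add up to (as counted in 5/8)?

24.5

One eighth-note beat = 2 sixteenth notes.
Express everything in sixteenth notes: dotted half = 12; dotted quarter = 6; quarter = 4; half tied to quarter (half + quarter) = 12; sixteenth = 1; dotted quarter = 6; half = 8.
Adding: 12 + 6 + 4 + 12 + 1 + 6 + 8 = 49.
49 ÷ 2 = 24.5 beats.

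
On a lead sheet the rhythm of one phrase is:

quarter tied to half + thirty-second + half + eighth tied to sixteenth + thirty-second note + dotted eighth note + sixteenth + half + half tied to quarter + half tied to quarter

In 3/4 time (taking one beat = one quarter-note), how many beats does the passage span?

One quarter-note beat = 8 thirty-second notes.
Convert each value to thirty-second notes: quarter tied to half (quarter + half) = 24; thirty-second = 1; half = 16; eighth tied to sixteenth (eighth + sixteenth) = 6; thirty-second note = 1; dotted eighth note = 6; sixteenth = 2; half = 16; half tied to quarter (half + quarter) = 24; half tied to quarter (half + quarter) = 24.
Altogether 24 + 1 + 16 + 6 + 1 + 6 + 2 + 16 + 24 + 24 = 120.
120 ÷ 8 = 15 beats.

15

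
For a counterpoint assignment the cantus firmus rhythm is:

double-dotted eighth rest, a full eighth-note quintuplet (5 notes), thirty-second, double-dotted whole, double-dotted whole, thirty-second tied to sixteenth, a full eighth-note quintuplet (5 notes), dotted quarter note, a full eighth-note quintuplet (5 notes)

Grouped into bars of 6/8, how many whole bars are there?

7

One bar of 6/8 = 24 thirty-second notes.
Each duration in thirty-second notes: double-dotted eighth rest = 7; a full eighth-note quintuplet (5 notes) (five quintuplet eighths span one half) = 16; thirty-second = 1; double-dotted whole = 56; double-dotted whole = 56; thirty-second tied to sixteenth (thirty-second + sixteenth) = 3; a full eighth-note quintuplet (5 notes) (five quintuplet eighths span one half) = 16; dotted quarter note = 12; a full eighth-note quintuplet (5 notes) (five quintuplet eighths span one half) = 16.
Sum: 7 + 16 + 1 + 56 + 56 + 3 + 16 + 12 + 16 = 183.
183 ÷ 24 = 7 complete bars with 15 left over.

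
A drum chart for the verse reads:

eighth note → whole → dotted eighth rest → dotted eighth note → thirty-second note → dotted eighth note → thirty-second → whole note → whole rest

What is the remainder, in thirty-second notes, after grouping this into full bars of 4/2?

56

One bar of 4/2 = 64 thirty-second notes.
In thirty-second notes: eighth note = 4; whole = 32; dotted eighth rest = 6; dotted eighth note = 6; thirty-second note = 1; dotted eighth note = 6; thirty-second = 1; whole note = 32; whole rest = 32.
Total: 4 + 32 + 6 + 6 + 1 + 6 + 1 + 32 + 32 = 120.
120 ÷ 64 = 1 complete bar with 56 thirty-second notes remaining.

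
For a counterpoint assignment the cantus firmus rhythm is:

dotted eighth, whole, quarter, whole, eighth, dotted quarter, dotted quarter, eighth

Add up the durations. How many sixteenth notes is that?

Convert each value to sixteenth notes: dotted eighth = 3; whole = 16; quarter = 4; whole = 16; eighth = 2; dotted quarter = 6; dotted quarter = 6; eighth = 2.
Total: 3 + 16 + 4 + 16 + 2 + 6 + 6 + 2 = 55 sixteenth notes.

55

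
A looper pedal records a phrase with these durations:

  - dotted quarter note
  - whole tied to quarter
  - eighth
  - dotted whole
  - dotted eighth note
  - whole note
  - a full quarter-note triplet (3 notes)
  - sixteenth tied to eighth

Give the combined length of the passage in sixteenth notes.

82

Working in sixteenth notes: dotted quarter note = 6; whole tied to quarter (whole + quarter) = 20; eighth = 2; dotted whole = 24; dotted eighth note = 3; whole note = 16; a full quarter-note triplet (3 notes) (three triplet quarters span one half) = 8; sixteenth tied to eighth (sixteenth + eighth) = 3.
Sum: 6 + 20 + 2 + 24 + 3 + 16 + 8 + 3 = 82 sixteenth notes.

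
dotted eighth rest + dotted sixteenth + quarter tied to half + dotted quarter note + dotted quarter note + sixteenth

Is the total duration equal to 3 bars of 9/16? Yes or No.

No

One bar of 9/16 = 18 thirty-second notes, so 3 bars = 54.
Convert each value to thirty-second notes: dotted eighth rest = 6; dotted sixteenth = 3; quarter tied to half (quarter + half) = 24; dotted quarter note = 12; dotted quarter note = 12; sixteenth = 2.
Sum: 6 + 3 + 24 + 12 + 12 + 2 = 59.
59 exceeds 54, so the answer is No.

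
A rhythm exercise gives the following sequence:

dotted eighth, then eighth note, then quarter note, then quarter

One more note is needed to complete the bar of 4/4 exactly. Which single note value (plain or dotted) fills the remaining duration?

dotted eighth note

The bar of 4/4 = 16 sixteenth notes.
Convert each value to sixteenth notes: dotted eighth = 3; eighth note = 2; quarter note = 4; quarter = 4.
Sum: 3 + 2 + 4 + 4 = 13.
Remaining: 16 − 13 = 3 sixteenth notes, which is a dotted eighth note.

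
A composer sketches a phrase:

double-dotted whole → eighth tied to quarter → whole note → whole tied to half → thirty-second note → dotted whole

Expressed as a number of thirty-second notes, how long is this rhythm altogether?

197

In thirty-second notes: double-dotted whole = 56; eighth tied to quarter (eighth + quarter) = 12; whole note = 32; whole tied to half (whole + half) = 48; thirty-second note = 1; dotted whole = 48.
Sum: 56 + 12 + 32 + 48 + 1 + 48 = 197 thirty-second notes.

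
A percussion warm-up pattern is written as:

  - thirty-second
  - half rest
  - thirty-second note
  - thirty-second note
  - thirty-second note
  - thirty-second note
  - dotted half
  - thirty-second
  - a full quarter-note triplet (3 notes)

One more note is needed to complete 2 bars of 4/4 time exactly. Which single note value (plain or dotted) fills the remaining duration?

2 bars of 4/4 = 64 thirty-second notes.
Each duration in thirty-second notes: thirty-second = 1; half rest = 16; thirty-second note = 1; thirty-second note = 1; thirty-second note = 1; thirty-second note = 1; dotted half = 24; thirty-second = 1; a full quarter-note triplet (3 notes) (three triplet quarters span one half) = 16.
Total: 1 + 16 + 1 + 1 + 1 + 1 + 24 + 1 + 16 = 62.
Remaining: 64 − 62 = 2 thirty-second notes, which is a sixteenth note.

sixteenth note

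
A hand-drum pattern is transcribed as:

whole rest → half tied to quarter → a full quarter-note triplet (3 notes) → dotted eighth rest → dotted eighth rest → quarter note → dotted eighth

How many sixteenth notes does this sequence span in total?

In sixteenth notes: whole rest = 16; half tied to quarter (half + quarter) = 12; a full quarter-note triplet (3 notes) (three triplet quarters span one half) = 8; dotted eighth rest = 3; dotted eighth rest = 3; quarter note = 4; dotted eighth = 3.
Adding: 16 + 12 + 8 + 3 + 3 + 4 + 3 = 49 sixteenth notes.

49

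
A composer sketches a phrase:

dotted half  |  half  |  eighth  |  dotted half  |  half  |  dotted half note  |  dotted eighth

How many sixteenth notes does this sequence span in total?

Each duration in sixteenth notes: dotted half = 12; half = 8; eighth = 2; dotted half = 12; half = 8; dotted half note = 12; dotted eighth = 3.
Altogether 12 + 8 + 2 + 12 + 8 + 12 + 3 = 57 sixteenth notes.

57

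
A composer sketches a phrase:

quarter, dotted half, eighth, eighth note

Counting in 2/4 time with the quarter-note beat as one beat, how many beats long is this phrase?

One quarter-note beat = 2 eighth notes.
Convert each value to eighth notes: quarter = 2; dotted half = 6; eighth = 1; eighth note = 1.
Altogether 2 + 6 + 1 + 1 = 10.
10 ÷ 2 = 5 beats.

5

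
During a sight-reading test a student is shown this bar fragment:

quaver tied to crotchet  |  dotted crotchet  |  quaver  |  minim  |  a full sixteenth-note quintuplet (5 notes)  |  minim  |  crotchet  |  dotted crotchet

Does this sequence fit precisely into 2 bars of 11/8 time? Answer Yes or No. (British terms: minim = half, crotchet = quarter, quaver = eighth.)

Yes

One bar of 11/8 = 11 eighth notes, so 2 bars = 22.
In eighth notes: quaver tied to crotchet (quaver + crotchet) = 3; dotted crotchet = 3; quaver = 1; minim = 4; a full sixteenth-note quintuplet (5 notes) (five quintuplet sixteenths span one quarter) = 2; minim = 4; crotchet = 2; dotted crotchet = 3.
Sum: 3 + 3 + 1 + 4 + 2 + 4 + 2 + 3 = 22.
22 equals 22, so the answer is Yes.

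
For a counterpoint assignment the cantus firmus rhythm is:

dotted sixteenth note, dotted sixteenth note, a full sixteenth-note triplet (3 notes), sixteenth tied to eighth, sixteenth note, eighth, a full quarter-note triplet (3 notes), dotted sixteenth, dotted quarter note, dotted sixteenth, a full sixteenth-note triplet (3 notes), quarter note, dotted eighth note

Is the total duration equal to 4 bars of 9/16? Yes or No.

No

One bar of 9/16 = 18 thirty-second notes, so 4 bars = 72.
Working in thirty-second notes: dotted sixteenth note = 3; dotted sixteenth note = 3; a full sixteenth-note triplet (3 notes) (three triplet sixteenths span one eighth) = 4; sixteenth tied to eighth (sixteenth + eighth) = 6; sixteenth note = 2; eighth = 4; a full quarter-note triplet (3 notes) (three triplet quarters span one half) = 16; dotted sixteenth = 3; dotted quarter note = 12; dotted sixteenth = 3; a full sixteenth-note triplet (3 notes) (three triplet sixteenths span one eighth) = 4; quarter note = 8; dotted eighth note = 6.
Adding: 3 + 3 + 4 + 6 + 2 + 4 + 16 + 3 + 12 + 3 + 4 + 8 + 6 = 74.
74 exceeds 72, so the answer is No.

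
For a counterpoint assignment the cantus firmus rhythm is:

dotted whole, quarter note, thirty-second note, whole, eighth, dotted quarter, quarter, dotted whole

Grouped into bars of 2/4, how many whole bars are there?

One bar of 2/4 = 16 thirty-second notes.
Convert each value to thirty-second notes: dotted whole = 48; quarter note = 8; thirty-second note = 1; whole = 32; eighth = 4; dotted quarter = 12; quarter = 8; dotted whole = 48.
Altogether 48 + 8 + 1 + 32 + 4 + 12 + 8 + 48 = 161.
161 ÷ 16 = 10 complete bars with 1 left over.

10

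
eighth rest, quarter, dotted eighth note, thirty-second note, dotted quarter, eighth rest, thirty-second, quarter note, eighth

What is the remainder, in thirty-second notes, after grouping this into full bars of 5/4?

One bar of 5/4 = 40 thirty-second notes.
Convert each value to thirty-second notes: eighth rest = 4; quarter = 8; dotted eighth note = 6; thirty-second note = 1; dotted quarter = 12; eighth rest = 4; thirty-second = 1; quarter note = 8; eighth = 4.
Total: 4 + 8 + 6 + 1 + 12 + 4 + 1 + 8 + 4 = 48.
48 ÷ 40 = 1 complete bar with 8 thirty-second notes remaining.

8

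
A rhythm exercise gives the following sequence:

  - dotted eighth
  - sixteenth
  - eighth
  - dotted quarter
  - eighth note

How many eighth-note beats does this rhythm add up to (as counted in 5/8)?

7

One eighth-note beat = 2 sixteenth notes.
Working in sixteenth notes: dotted eighth = 3; sixteenth = 1; eighth = 2; dotted quarter = 6; eighth note = 2.
Adding: 3 + 1 + 2 + 6 + 2 = 14.
14 ÷ 2 = 7 beats.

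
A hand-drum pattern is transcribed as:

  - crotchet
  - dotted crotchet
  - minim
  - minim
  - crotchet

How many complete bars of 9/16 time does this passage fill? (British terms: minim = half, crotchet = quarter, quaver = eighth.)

3

One bar of 9/16 = 9 sixteenth notes.
In sixteenth notes: crotchet = 4; dotted crotchet = 6; minim = 8; minim = 8; crotchet = 4.
Total: 4 + 6 + 8 + 8 + 4 = 30.
30 ÷ 9 = 3 complete bars with 3 left over.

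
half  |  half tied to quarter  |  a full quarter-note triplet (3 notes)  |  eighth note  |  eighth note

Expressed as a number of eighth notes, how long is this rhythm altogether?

Convert each value to eighth notes: half = 4; half tied to quarter (half + quarter) = 6; a full quarter-note triplet (3 notes) (three triplet quarters span one half) = 4; eighth note = 1; eighth note = 1.
Sum: 4 + 6 + 4 + 1 + 1 = 16 eighth notes.

16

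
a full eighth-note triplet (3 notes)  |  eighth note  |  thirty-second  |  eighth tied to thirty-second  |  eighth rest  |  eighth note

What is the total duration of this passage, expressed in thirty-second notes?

Express everything in thirty-second notes: a full eighth-note triplet (3 notes) (three triplet eighths span one quarter) = 8; eighth note = 4; thirty-second = 1; eighth tied to thirty-second (eighth + thirty-second) = 5; eighth rest = 4; eighth note = 4.
Sum: 8 + 4 + 1 + 5 + 4 + 4 = 26 thirty-second notes.

26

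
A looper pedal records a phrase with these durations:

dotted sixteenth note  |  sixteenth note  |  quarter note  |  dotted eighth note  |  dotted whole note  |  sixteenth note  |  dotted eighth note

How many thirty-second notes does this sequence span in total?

75

Express everything in thirty-second notes: dotted sixteenth note = 3; sixteenth note = 2; quarter note = 8; dotted eighth note = 6; dotted whole note = 48; sixteenth note = 2; dotted eighth note = 6.
Sum: 3 + 2 + 8 + 6 + 48 + 2 + 6 = 75 thirty-second notes.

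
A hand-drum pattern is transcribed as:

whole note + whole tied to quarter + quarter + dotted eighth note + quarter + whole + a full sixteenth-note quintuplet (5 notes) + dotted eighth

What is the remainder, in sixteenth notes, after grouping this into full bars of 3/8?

One bar of 3/8 = 6 sixteenth notes.
Express everything in sixteenth notes: whole note = 16; whole tied to quarter (whole + quarter) = 20; quarter = 4; dotted eighth note = 3; quarter = 4; whole = 16; a full sixteenth-note quintuplet (5 notes) (five quintuplet sixteenths span one quarter) = 4; dotted eighth = 3.
Adding: 16 + 20 + 4 + 3 + 4 + 16 + 4 + 3 = 70.
70 ÷ 6 = 11 complete bars with 4 sixteenth notes remaining.

4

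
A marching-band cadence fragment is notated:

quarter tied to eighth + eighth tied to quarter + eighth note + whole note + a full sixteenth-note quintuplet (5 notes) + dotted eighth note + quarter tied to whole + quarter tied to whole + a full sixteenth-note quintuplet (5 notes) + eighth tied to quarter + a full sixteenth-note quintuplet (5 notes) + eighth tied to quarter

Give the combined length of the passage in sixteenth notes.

97

Working in sixteenth notes: quarter tied to eighth (quarter + eighth) = 6; eighth tied to quarter (eighth + quarter) = 6; eighth note = 2; whole note = 16; a full sixteenth-note quintuplet (5 notes) (five quintuplet sixteenths span one quarter) = 4; dotted eighth note = 3; quarter tied to whole (quarter + whole) = 20; quarter tied to whole (quarter + whole) = 20; a full sixteenth-note quintuplet (5 notes) (five quintuplet sixteenths span one quarter) = 4; eighth tied to quarter (eighth + quarter) = 6; a full sixteenth-note quintuplet (5 notes) (five quintuplet sixteenths span one quarter) = 4; eighth tied to quarter (eighth + quarter) = 6.
Sum: 6 + 6 + 2 + 16 + 4 + 3 + 20 + 20 + 4 + 6 + 4 + 6 = 97 sixteenth notes.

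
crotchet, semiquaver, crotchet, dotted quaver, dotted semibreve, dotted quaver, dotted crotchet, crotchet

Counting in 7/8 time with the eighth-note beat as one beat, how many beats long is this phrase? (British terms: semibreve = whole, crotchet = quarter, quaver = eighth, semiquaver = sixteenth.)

24.5

One eighth-note beat = 2 sixteenth notes.
Working in sixteenth notes: crotchet = 4; semiquaver = 1; crotchet = 4; dotted quaver = 3; dotted semibreve = 24; dotted quaver = 3; dotted crotchet = 6; crotchet = 4.
Adding: 4 + 1 + 4 + 3 + 24 + 3 + 6 + 4 = 49.
49 ÷ 2 = 24.5 beats.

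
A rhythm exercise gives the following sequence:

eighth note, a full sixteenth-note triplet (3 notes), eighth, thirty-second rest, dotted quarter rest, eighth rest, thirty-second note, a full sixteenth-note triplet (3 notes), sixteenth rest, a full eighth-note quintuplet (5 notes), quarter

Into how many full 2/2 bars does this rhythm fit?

1

One bar of 2/2 = 32 thirty-second notes.
Convert each value to thirty-second notes: eighth note = 4; a full sixteenth-note triplet (3 notes) (three triplet sixteenths span one eighth) = 4; eighth = 4; thirty-second rest = 1; dotted quarter rest = 12; eighth rest = 4; thirty-second note = 1; a full sixteenth-note triplet (3 notes) (three triplet sixteenths span one eighth) = 4; sixteenth rest = 2; a full eighth-note quintuplet (5 notes) (five quintuplet eighths span one half) = 16; quarter = 8.
Total: 4 + 4 + 4 + 1 + 12 + 4 + 1 + 4 + 2 + 16 + 8 = 60.
60 ÷ 32 = 1 complete bar with 28 left over.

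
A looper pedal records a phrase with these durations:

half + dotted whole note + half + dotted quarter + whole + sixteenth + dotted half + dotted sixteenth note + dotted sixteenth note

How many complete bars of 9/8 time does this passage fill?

One bar of 9/8 = 36 thirty-second notes.
Convert each value to thirty-second notes: half = 16; dotted whole note = 48; half = 16; dotted quarter = 12; whole = 32; sixteenth = 2; dotted half = 24; dotted sixteenth note = 3; dotted sixteenth note = 3.
Altogether 16 + 48 + 16 + 12 + 32 + 2 + 24 + 3 + 3 = 156.
156 ÷ 36 = 4 complete bars with 12 left over.

4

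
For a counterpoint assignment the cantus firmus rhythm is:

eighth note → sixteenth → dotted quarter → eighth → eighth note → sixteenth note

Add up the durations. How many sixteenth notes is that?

14

Convert each value to sixteenth notes: eighth note = 2; sixteenth = 1; dotted quarter = 6; eighth = 2; eighth note = 2; sixteenth note = 1.
Sum: 2 + 1 + 6 + 2 + 2 + 1 = 14 sixteenth notes.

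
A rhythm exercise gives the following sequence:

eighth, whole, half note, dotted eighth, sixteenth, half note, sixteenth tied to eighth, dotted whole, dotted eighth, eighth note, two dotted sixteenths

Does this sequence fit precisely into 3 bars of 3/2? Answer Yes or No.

No

One bar of 3/2 = 48 thirty-second notes, so 3 bars = 144.
In thirty-second notes: eighth = 4; whole = 32; half note = 16; dotted eighth = 6; sixteenth = 2; half note = 16; sixteenth tied to eighth (sixteenth + eighth) = 6; dotted whole = 48; dotted eighth = 6; eighth note = 4; dotted sixteenth = 3; dotted sixteenth = 3.
Altogether 4 + 32 + 16 + 6 + 2 + 16 + 6 + 48 + 6 + 4 + 3 + 3 = 146.
146 exceeds 144, so the answer is No.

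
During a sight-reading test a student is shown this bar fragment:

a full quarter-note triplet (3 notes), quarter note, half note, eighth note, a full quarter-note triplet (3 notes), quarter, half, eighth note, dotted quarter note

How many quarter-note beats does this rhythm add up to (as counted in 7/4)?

12.5

One quarter-note beat = 2 eighth notes.
Each duration in eighth notes: a full quarter-note triplet (3 notes) (three triplet quarters span one half) = 4; quarter note = 2; half note = 4; eighth note = 1; a full quarter-note triplet (3 notes) (three triplet quarters span one half) = 4; quarter = 2; half = 4; eighth note = 1; dotted quarter note = 3.
Total: 4 + 2 + 4 + 1 + 4 + 2 + 4 + 1 + 3 = 25.
25 ÷ 2 = 12.5 beats.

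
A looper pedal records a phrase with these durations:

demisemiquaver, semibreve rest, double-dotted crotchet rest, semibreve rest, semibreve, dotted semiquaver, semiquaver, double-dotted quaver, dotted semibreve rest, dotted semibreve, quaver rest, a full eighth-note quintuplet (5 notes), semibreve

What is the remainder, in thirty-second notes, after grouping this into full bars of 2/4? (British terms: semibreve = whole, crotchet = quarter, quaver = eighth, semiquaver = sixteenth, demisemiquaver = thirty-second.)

One bar of 2/4 = 16 thirty-second notes.
In thirty-second notes: demisemiquaver = 1; semibreve rest = 32; double-dotted crotchet rest = 14; semibreve rest = 32; semibreve = 32; dotted semiquaver = 3; semiquaver = 2; double-dotted quaver = 7; dotted semibreve rest = 48; dotted semibreve = 48; quaver rest = 4; a full eighth-note quintuplet (5 notes) (five quintuplet eighths span one half) = 16; semibreve = 32.
Sum: 1 + 32 + 14 + 32 + 32 + 3 + 2 + 7 + 48 + 48 + 4 + 16 + 32 = 271.
271 ÷ 16 = 16 complete bars with 15 thirty-second notes remaining.

15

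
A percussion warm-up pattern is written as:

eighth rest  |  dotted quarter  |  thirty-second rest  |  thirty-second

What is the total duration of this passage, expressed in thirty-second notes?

Express everything in thirty-second notes: eighth rest = 4; dotted quarter = 12; thirty-second rest = 1; thirty-second = 1.
Adding: 4 + 12 + 1 + 1 = 18 thirty-second notes.

18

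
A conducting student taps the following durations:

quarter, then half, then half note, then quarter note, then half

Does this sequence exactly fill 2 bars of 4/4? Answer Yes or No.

Yes

One bar of 4/4 = 4 quarter notes, so 2 bars = 8.
Express everything in quarter notes: quarter = 1; half = 2; half note = 2; quarter note = 1; half = 2.
Altogether 1 + 2 + 2 + 1 + 2 = 8.
8 equals 8, so the answer is Yes.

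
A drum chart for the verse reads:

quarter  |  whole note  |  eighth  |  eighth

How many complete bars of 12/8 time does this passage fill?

1

One bar of 12/8 = 12 eighth notes.
Convert each value to eighth notes: quarter = 2; whole note = 8; eighth = 1; eighth = 1.
Sum: 2 + 8 + 1 + 1 = 12.
12 ÷ 12 = 1 complete bar with 0 left over.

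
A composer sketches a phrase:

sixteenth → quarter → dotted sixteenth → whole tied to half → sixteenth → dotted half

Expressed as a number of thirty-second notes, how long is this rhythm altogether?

In thirty-second notes: sixteenth = 2; quarter = 8; dotted sixteenth = 3; whole tied to half (whole + half) = 48; sixteenth = 2; dotted half = 24.
Sum: 2 + 8 + 3 + 48 + 2 + 24 = 87 thirty-second notes.

87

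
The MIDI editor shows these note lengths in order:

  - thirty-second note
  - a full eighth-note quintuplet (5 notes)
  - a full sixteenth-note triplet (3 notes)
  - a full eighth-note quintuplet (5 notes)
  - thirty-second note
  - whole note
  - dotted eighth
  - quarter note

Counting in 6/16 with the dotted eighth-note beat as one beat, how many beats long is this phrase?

14

One dotted eighth-note beat = 6 thirty-second notes.
Convert each value to thirty-second notes: thirty-second note = 1; a full eighth-note quintuplet (5 notes) (five quintuplet eighths span one half) = 16; a full sixteenth-note triplet (3 notes) (three triplet sixteenths span one eighth) = 4; a full eighth-note quintuplet (5 notes) (five quintuplet eighths span one half) = 16; thirty-second note = 1; whole note = 32; dotted eighth = 6; quarter note = 8.
Altogether 1 + 16 + 4 + 16 + 1 + 32 + 6 + 8 = 84.
84 ÷ 6 = 14 beats.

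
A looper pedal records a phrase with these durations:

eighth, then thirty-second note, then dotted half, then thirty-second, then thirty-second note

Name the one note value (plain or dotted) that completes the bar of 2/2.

The bar of 2/2 = 32 thirty-second notes.
In thirty-second notes: eighth = 4; thirty-second note = 1; dotted half = 24; thirty-second = 1; thirty-second note = 1.
Altogether 4 + 1 + 24 + 1 + 1 = 31.
Remaining: 32 − 31 = 1 thirty-second note, which is a thirty-second note.

thirty-second note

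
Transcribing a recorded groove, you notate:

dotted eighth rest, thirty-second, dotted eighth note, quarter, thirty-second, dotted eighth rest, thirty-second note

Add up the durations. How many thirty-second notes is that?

29

Express everything in thirty-second notes: dotted eighth rest = 6; thirty-second = 1; dotted eighth note = 6; quarter = 8; thirty-second = 1; dotted eighth rest = 6; thirty-second note = 1.
Sum: 6 + 1 + 6 + 8 + 1 + 6 + 1 = 29 thirty-second notes.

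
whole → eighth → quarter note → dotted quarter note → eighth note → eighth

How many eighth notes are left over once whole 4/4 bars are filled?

One bar of 4/4 = 8 eighth notes.
Each duration in eighth notes: whole = 8; eighth = 1; quarter note = 2; dotted quarter note = 3; eighth note = 1; eighth = 1.
Total: 8 + 1 + 2 + 3 + 1 + 1 = 16.
16 ÷ 8 = 2 complete bars with 0 eighth notes remaining.

0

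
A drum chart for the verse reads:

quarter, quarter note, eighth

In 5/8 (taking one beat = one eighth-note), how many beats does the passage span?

5

One eighth-note beat = 2 sixteenth notes.
Convert each value to sixteenth notes: quarter = 4; quarter note = 4; eighth = 2.
Total: 4 + 4 + 2 = 10.
10 ÷ 2 = 5 beats.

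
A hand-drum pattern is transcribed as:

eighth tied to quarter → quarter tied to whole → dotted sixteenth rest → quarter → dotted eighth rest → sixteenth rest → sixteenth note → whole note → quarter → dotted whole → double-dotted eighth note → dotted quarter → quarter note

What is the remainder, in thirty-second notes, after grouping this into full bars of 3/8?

8

One bar of 3/8 = 12 thirty-second notes.
Express everything in thirty-second notes: eighth tied to quarter (eighth + quarter) = 12; quarter tied to whole (quarter + whole) = 40; dotted sixteenth rest = 3; quarter = 8; dotted eighth rest = 6; sixteenth rest = 2; sixteenth note = 2; whole note = 32; quarter = 8; dotted whole = 48; double-dotted eighth note = 7; dotted quarter = 12; quarter note = 8.
Total: 12 + 40 + 3 + 8 + 6 + 2 + 2 + 32 + 8 + 48 + 7 + 12 + 8 = 188.
188 ÷ 12 = 15 complete bars with 8 thirty-second notes remaining.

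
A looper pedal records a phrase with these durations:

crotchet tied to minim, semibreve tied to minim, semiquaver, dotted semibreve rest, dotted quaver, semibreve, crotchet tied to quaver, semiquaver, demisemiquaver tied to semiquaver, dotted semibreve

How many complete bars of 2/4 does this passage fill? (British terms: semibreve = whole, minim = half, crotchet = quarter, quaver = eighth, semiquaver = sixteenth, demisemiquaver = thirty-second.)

14

One bar of 2/4 = 16 thirty-second notes.
In thirty-second notes: crotchet tied to minim (crotchet + minim) = 24; semibreve tied to minim (semibreve + minim) = 48; semiquaver = 2; dotted semibreve rest = 48; dotted quaver = 6; semibreve = 32; crotchet tied to quaver (crotchet + quaver) = 12; semiquaver = 2; demisemiquaver tied to semiquaver (demisemiquaver + semiquaver) = 3; dotted semibreve = 48.
Adding: 24 + 48 + 2 + 48 + 6 + 32 + 12 + 2 + 3 + 48 = 225.
225 ÷ 16 = 14 complete bars with 1 left over.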